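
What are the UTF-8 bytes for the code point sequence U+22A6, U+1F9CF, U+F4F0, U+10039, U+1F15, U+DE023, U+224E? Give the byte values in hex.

E2 8A A6 F0 9F A7 8F EF 93 B0 F0 90 80 B9 E1 BC 95 F3 9E 80 A3 E2 89 8E

U+22A6: 3-byte form → E2 8A A6.
U+1F9CF: 4-byte form → F0 9F A7 8F.
U+F4F0: 3-byte form → EF 93 B0.
U+10039: 4-byte form → F0 90 80 B9.
U+1F15: 3-byte form → E1 BC 95.
U+DE023: 4-byte form → F3 9E 80 A3.
U+224E: 3-byte form → E2 89 8E.
Concatenated (24 bytes): E2 8A A6 F0 9F A7 8F EF 93 B0 F0 90 80 B9 E1 BC 95 F3 9E 80 A3 E2 89 8E.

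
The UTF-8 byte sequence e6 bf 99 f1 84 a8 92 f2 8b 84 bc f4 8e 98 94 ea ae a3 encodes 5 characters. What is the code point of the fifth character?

Offset 0: leading byte 0xE6 = 11100110 → 3-byte char #1 = E6 BF 99.
Offset 3: leading byte 0xF1 = 11110001 → 4-byte char #2 = F1 84 A8 92.
Offset 7: leading byte 0xF2 = 11110010 → 4-byte char #3 = F2 8B 84 BC.
Offset 11: leading byte 0xF4 = 11110100 → 4-byte char #4 = F4 8E 98 94.
Offset 15: leading byte 0xEA = 11101010 → 3-byte char #5 = EA AE A3.
Leading byte 0xEA = 11101010 matches 1110xxxx → 3-byte sequence.
Byte 1: 0xEA = 11101010, payload 1010 (4 bits).
Byte 2: 0xAE = 10101110 (10xxxxxx ✓), payload 101110.
Byte 3: 0xA3 = 10100011 (10xxxxxx ✓), payload 100011.
Concatenate: 1010101110100011 = 0xABA3 (16 bits → U+ABA3).

U+ABA3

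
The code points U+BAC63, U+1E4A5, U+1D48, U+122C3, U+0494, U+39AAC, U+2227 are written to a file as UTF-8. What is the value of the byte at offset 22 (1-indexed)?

1-indexed offset 22 is 0-indexed offset 21.
U+BAC63 → 4-byte form F2 BA B1 A3 at offsets 0–3.
U+1E4A5 → 4-byte form F0 9E 92 A5 at offsets 4–7.
U+1D48 → 3-byte form E1 B5 88 at offsets 8–10.
U+122C3 → 4-byte form F0 92 8B 83 at offsets 11–14.
U+0494 → 2-byte form D2 94 at offsets 15–16.
U+39AAC → 4-byte form F0 B9 AA AC at offsets 17–20.
U+2227 → 3-byte form E2 88 A7 at offsets 21–23.
Offset 21 falls in char 7's range; it's byte 1 of E2 88 A7 = 0xE2.

0xE2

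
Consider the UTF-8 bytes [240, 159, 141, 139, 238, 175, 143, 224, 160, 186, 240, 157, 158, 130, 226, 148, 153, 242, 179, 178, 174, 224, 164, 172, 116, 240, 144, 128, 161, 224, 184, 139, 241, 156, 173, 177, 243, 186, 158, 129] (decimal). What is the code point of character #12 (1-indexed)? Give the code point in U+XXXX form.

U+FA781

Offset 0: leading byte 0xF0 = 11110000 → 4-byte char #1 = F0 9F 8D 8B.
Offset 4: leading byte 0xEE = 11101110 → 3-byte char #2 = EE AF 8F.
Offset 7: leading byte 0xE0 = 11100000 → 3-byte char #3 = E0 A0 BA.
Offset 10: leading byte 0xF0 = 11110000 → 4-byte char #4 = F0 9D 9E 82.
Offset 14: leading byte 0xE2 = 11100010 → 3-byte char #5 = E2 94 99.
Offset 17: leading byte 0xF2 = 11110010 → 4-byte char #6 = F2 B3 B2 AE.
Offset 21: leading byte 0xE0 = 11100000 → 3-byte char #7 = E0 A4 AC.
Offset 24: leading byte 0x74 = 01110100 → 1-byte char #8 = 74.
Offset 25: leading byte 0xF0 = 11110000 → 4-byte char #9 = F0 90 80 A1.
Offset 29: leading byte 0xE0 = 11100000 → 3-byte char #10 = E0 B8 8B.
Offset 32: leading byte 0xF1 = 11110001 → 4-byte char #11 = F1 9C AD B1.
Offset 36: leading byte 0xF3 = 11110011 → 4-byte char #12 = F3 BA 9E 81.
Leading byte 0xF3 = 11110011 matches 11110xxx → 4-byte sequence.
Byte 1: 0xF3 = 11110011, payload 011 (3 bits).
Byte 2: 0xBA = 10111010 (10xxxxxx ✓), payload 111010.
Byte 3: 0x9E = 10011110 (10xxxxxx ✓), payload 011110.
Byte 4: 0x81 = 10000001 (10xxxxxx ✓), payload 000001.
Concatenate: 011111010011110000001 = 0xFA781 (21 bits → U+FA781).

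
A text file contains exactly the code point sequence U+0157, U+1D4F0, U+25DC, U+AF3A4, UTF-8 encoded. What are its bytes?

U+0157: 2-byte form → C5 97.
U+1D4F0: 4-byte form → F0 9D 93 B0.
U+25DC: 3-byte form → E2 97 9C.
U+AF3A4: 4-byte form → F2 AF 8E A4.
Concatenated (13 bytes): C5 97 F0 9D 93 B0 E2 97 9C F2 AF 8E A4.

C5 97 F0 9D 93 B0 E2 97 9C F2 AF 8E A4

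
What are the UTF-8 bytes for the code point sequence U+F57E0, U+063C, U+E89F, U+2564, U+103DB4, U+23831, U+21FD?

U+F57E0: 4-byte form → F3 B5 9F A0.
U+063C: 2-byte form → D8 BC.
U+E89F: 3-byte form → EE A2 9F.
U+2564: 3-byte form → E2 95 A4.
U+103DB4: 4-byte form → F4 83 B6 B4.
U+23831: 4-byte form → F0 A3 A0 B1.
U+21FD: 3-byte form → E2 87 BD.
Concatenated (23 bytes): F3 B5 9F A0 D8 BC EE A2 9F E2 95 A4 F4 83 B6 B4 F0 A3 A0 B1 E2 87 BD.

F3 B5 9F A0 D8 BC EE A2 9F E2 95 A4 F4 83 B6 B4 F0 A3 A0 B1 E2 87 BD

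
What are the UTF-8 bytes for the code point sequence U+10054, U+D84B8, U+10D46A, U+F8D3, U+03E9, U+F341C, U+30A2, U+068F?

U+10054: 4-byte form → F0 90 81 94.
U+D84B8: 4-byte form → F3 98 92 B8.
U+10D46A: 4-byte form → F4 8D 91 AA.
U+F8D3: 3-byte form → EF A3 93.
U+03E9: 2-byte form → CF A9.
U+F341C: 4-byte form → F3 B3 90 9C.
U+30A2: 3-byte form → E3 82 A2.
U+068F: 2-byte form → DA 8F.
Concatenated (26 bytes): F0 90 81 94 F3 98 92 B8 F4 8D 91 AA EF A3 93 CF A9 F3 B3 90 9C E3 82 A2 DA 8F.

F0 90 81 94 F3 98 92 B8 F4 8D 91 AA EF A3 93 CF A9 F3 B3 90 9C E3 82 A2 DA 8F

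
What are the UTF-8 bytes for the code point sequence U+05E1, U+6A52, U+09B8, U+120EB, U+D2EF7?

U+05E1: 2-byte form → D7 A1.
U+6A52: 3-byte form → E6 A9 92.
U+09B8: 3-byte form → E0 A6 B8.
U+120EB: 4-byte form → F0 92 83 AB.
U+D2EF7: 4-byte form → F3 92 BB B7.
Concatenated (16 bytes): D7 A1 E6 A9 92 E0 A6 B8 F0 92 83 AB F3 92 BB B7.

D7 A1 E6 A9 92 E0 A6 B8 F0 92 83 AB F3 92 BB B7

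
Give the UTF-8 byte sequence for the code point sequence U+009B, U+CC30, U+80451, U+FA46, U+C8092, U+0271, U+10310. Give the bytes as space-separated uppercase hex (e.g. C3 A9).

U+009B: 2-byte form → C2 9B.
U+CC30: 3-byte form → EC B0 B0.
U+80451: 4-byte form → F2 80 91 91.
U+FA46: 3-byte form → EF A9 86.
U+C8092: 4-byte form → F3 88 82 92.
U+0271: 2-byte form → C9 B1.
U+10310: 4-byte form → F0 90 8C 90.
Concatenated (22 bytes): C2 9B EC B0 B0 F2 80 91 91 EF A9 86 F3 88 82 92 C9 B1 F0 90 8C 90.

C2 9B EC B0 B0 F2 80 91 91 EF A9 86 F3 88 82 92 C9 B1 F0 90 8C 90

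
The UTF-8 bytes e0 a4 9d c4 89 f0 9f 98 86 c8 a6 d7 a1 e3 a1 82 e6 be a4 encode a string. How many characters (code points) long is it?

7

Byte at offset 0: 0xE0 = 11100000 → 3-byte char (#1). Advance 3.
Byte at offset 3: 0xC4 = 11000100 → 2-byte char (#2). Advance 2.
Byte at offset 5: 0xF0 = 11110000 → 4-byte char (#3). Advance 4.
Byte at offset 9: 0xC8 = 11001000 → 2-byte char (#4). Advance 2.
Byte at offset 11: 0xD7 = 11010111 → 2-byte char (#5). Advance 2.
Byte at offset 13: 0xE3 = 11100011 → 3-byte char (#6). Advance 3.
Byte at offset 16: 0xE6 = 11100110 → 3-byte char (#7). Advance 3.
Reached end at offset 19 after 7 code points.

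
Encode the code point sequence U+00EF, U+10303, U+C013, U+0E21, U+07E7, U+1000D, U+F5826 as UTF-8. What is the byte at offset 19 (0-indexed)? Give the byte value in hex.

U+00EF → 2-byte form C3 AF at offsets 0–1.
U+10303 → 4-byte form F0 90 8C 83 at offsets 2–5.
U+C013 → 3-byte form EC 80 93 at offsets 6–8.
U+0E21 → 3-byte form E0 B8 A1 at offsets 9–11.
U+07E7 → 2-byte form DF A7 at offsets 12–13.
U+1000D → 4-byte form F0 90 80 8D at offsets 14–17.
U+F5826 → 4-byte form F3 B5 A0 A6 at offsets 18–21.
Offset 19 falls in char 7's range; it's byte 2 of F3 B5 A0 A6 = 0xB5.

0xB5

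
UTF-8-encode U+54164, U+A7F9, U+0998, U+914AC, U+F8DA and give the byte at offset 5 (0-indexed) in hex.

0x9F

U+54164 → 4-byte form F1 94 85 A4 at offsets 0–3.
U+A7F9 → 3-byte form EA 9F B9 at offsets 4–6.
Offset 5 falls in char 2's range; it's byte 2 of EA 9F B9 = 0x9F.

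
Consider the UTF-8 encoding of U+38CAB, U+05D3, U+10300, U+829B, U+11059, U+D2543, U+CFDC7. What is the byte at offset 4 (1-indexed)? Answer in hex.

0xAB

1-indexed offset 4 is 0-indexed offset 3.
U+38CAB → 4-byte form F0 B8 B2 AB at offsets 0–3.
Offset 3 falls in char 1's range; it's byte 4 of F0 B8 B2 AB = 0xAB.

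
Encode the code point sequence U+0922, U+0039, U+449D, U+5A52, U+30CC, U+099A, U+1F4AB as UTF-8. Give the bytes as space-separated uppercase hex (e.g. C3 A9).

E0 A4 A2 39 E4 92 9D E5 A9 92 E3 83 8C E0 A6 9A F0 9F 92 AB

U+0922: 3-byte form → E0 A4 A2.
U+0039: 1-byte form → 39.
U+449D: 3-byte form → E4 92 9D.
U+5A52: 3-byte form → E5 A9 92.
U+30CC: 3-byte form → E3 83 8C.
U+099A: 3-byte form → E0 A6 9A.
U+1F4AB: 4-byte form → F0 9F 92 AB.
Concatenated (20 bytes): E0 A4 A2 39 E4 92 9D E5 A9 92 E3 83 8C E0 A6 9A F0 9F 92 AB.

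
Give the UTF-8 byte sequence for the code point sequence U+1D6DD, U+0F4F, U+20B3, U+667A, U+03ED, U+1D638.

U+1D6DD: 4-byte form → F0 9D 9B 9D.
U+0F4F: 3-byte form → E0 BD 8F.
U+20B3: 3-byte form → E2 82 B3.
U+667A: 3-byte form → E6 99 BA.
U+03ED: 2-byte form → CF AD.
U+1D638: 4-byte form → F0 9D 98 B8.
Concatenated (19 bytes): F0 9D 9B 9D E0 BD 8F E2 82 B3 E6 99 BA CF AD F0 9D 98 B8.

F0 9D 9B 9D E0 BD 8F E2 82 B3 E6 99 BA CF AD F0 9D 98 B8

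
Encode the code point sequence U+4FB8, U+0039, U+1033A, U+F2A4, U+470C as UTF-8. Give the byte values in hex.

U+4FB8: 3-byte form → E4 BE B8.
U+0039: 1-byte form → 39.
U+1033A: 4-byte form → F0 90 8C BA.
U+F2A4: 3-byte form → EF 8A A4.
U+470C: 3-byte form → E4 9C 8C.
Concatenated (14 bytes): E4 BE B8 39 F0 90 8C BA EF 8A A4 E4 9C 8C.

E4 BE B8 39 F0 90 8C BA EF 8A A4 E4 9C 8C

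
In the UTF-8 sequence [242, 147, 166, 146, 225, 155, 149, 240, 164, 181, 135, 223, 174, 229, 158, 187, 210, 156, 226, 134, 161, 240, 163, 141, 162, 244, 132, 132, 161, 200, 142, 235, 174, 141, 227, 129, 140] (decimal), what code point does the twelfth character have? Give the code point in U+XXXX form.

Offset 0: leading byte 0xF2 = 11110010 → 4-byte char #1 = F2 93 A6 92.
Offset 4: leading byte 0xE1 = 11100001 → 3-byte char #2 = E1 9B 95.
Offset 7: leading byte 0xF0 = 11110000 → 4-byte char #3 = F0 A4 B5 87.
Offset 11: leading byte 0xDF = 11011111 → 2-byte char #4 = DF AE.
Offset 13: leading byte 0xE5 = 11100101 → 3-byte char #5 = E5 9E BB.
Offset 16: leading byte 0xD2 = 11010010 → 2-byte char #6 = D2 9C.
Offset 18: leading byte 0xE2 = 11100010 → 3-byte char #7 = E2 86 A1.
Offset 21: leading byte 0xF0 = 11110000 → 4-byte char #8 = F0 A3 8D A2.
Offset 25: leading byte 0xF4 = 11110100 → 4-byte char #9 = F4 84 84 A1.
Offset 29: leading byte 0xC8 = 11001000 → 2-byte char #10 = C8 8E.
Offset 31: leading byte 0xEB = 11101011 → 3-byte char #11 = EB AE 8D.
Offset 34: leading byte 0xE3 = 11100011 → 3-byte char #12 = E3 81 8C.
Leading byte 0xE3 = 11100011 matches 1110xxxx → 3-byte sequence.
Byte 1: 0xE3 = 11100011, payload 0011 (4 bits).
Byte 2: 0x81 = 10000001 (10xxxxxx ✓), payload 000001.
Byte 3: 0x8C = 10001100 (10xxxxxx ✓), payload 001100.
Concatenate: 0011000001001100 = 0x304C (16 bits → U+304C).

U+304C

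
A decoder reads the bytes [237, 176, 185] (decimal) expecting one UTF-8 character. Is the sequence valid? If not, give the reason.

Structurally a 3-byte sequence; payload = 0xDC39.
But 0xDC39 is in U+D800–U+DFFF, the surrogate range. Surrogates are not Unicode scalar values and are forbidden in UTF-8.

invalid (encodes a surrogate (U+D800–U+DFFF))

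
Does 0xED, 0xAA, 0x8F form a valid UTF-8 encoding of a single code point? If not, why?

Structurally a 3-byte sequence; payload = 0xDA8F.
But 0xDA8F is in U+D800–U+DFFF, the surrogate range. Surrogates are not Unicode scalar values and are forbidden in UTF-8.

invalid (encodes a surrogate (U+D800–U+DFFF))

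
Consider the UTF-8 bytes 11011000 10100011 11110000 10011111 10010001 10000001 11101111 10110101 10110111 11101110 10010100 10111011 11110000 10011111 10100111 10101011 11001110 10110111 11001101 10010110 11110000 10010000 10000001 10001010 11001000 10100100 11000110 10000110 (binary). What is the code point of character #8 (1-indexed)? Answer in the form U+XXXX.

Offset 0: leading byte 0xD8 = 11011000 → 2-byte char #1 = D8 A3.
Offset 2: leading byte 0xF0 = 11110000 → 4-byte char #2 = F0 9F 91 81.
Offset 6: leading byte 0xEF = 11101111 → 3-byte char #3 = EF B5 B7.
Offset 9: leading byte 0xEE = 11101110 → 3-byte char #4 = EE 94 BB.
Offset 12: leading byte 0xF0 = 11110000 → 4-byte char #5 = F0 9F A7 AB.
Offset 16: leading byte 0xCE = 11001110 → 2-byte char #6 = CE B7.
Offset 18: leading byte 0xCD = 11001101 → 2-byte char #7 = CD 96.
Offset 20: leading byte 0xF0 = 11110000 → 4-byte char #8 = F0 90 81 8A.
Leading byte 0xF0 = 11110000 matches 11110xxx → 4-byte sequence.
Byte 1: 0xF0 = 11110000, payload 000 (3 bits).
Byte 2: 0x90 = 10010000 (10xxxxxx ✓), payload 010000.
Byte 3: 0x81 = 10000001 (10xxxxxx ✓), payload 000001.
Byte 4: 0x8A = 10001010 (10xxxxxx ✓), payload 001010.
Concatenate: 000010000000001001010 = 0x1004A (21 bits → U+1004A).

U+1004A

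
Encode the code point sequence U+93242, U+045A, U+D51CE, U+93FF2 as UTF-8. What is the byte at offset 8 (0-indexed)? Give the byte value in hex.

0x87

U+93242 → 4-byte form F2 93 89 82 at offsets 0–3.
U+045A → 2-byte form D1 9A at offsets 4–5.
U+D51CE → 4-byte form F3 95 87 8E at offsets 6–9.
Offset 8 falls in char 3's range; it's byte 3 of F3 95 87 8E = 0x87.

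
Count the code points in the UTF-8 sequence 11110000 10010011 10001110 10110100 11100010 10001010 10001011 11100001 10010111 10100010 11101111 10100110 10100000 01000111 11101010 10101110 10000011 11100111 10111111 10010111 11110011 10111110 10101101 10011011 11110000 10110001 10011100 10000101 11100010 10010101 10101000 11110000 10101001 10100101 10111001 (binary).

11

Byte at offset 0: 0xF0 = 11110000 → 4-byte char (#1). Advance 4.
Byte at offset 4: 0xE2 = 11100010 → 3-byte char (#2). Advance 3.
Byte at offset 7: 0xE1 = 11100001 → 3-byte char (#3). Advance 3.
Byte at offset 10: 0xEF = 11101111 → 3-byte char (#4). Advance 3.
Byte at offset 13: 0x47 = 01000111 → 1-byte char (#5). Advance 1.
Byte at offset 14: 0xEA = 11101010 → 3-byte char (#6). Advance 3.
Byte at offset 17: 0xE7 = 11100111 → 3-byte char (#7). Advance 3.
Byte at offset 20: 0xF3 = 11110011 → 4-byte char (#8). Advance 4.
Byte at offset 24: 0xF0 = 11110000 → 4-byte char (#9). Advance 4.
Byte at offset 28: 0xE2 = 11100010 → 3-byte char (#10). Advance 3.
Byte at offset 31: 0xF0 = 11110000 → 4-byte char (#11). Advance 4.
Reached end at offset 35 after 11 code points.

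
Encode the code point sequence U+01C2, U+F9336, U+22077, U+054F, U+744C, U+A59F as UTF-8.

C7 82 F3 B9 8C B6 F0 A2 81 B7 D5 8F E7 91 8C EA 96 9F

U+01C2: 2-byte form → C7 82.
U+F9336: 4-byte form → F3 B9 8C B6.
U+22077: 4-byte form → F0 A2 81 B7.
U+054F: 2-byte form → D5 8F.
U+744C: 3-byte form → E7 91 8C.
U+A59F: 3-byte form → EA 96 9F.
Concatenated (18 bytes): C7 82 F3 B9 8C B6 F0 A2 81 B7 D5 8F E7 91 8C EA 96 9F.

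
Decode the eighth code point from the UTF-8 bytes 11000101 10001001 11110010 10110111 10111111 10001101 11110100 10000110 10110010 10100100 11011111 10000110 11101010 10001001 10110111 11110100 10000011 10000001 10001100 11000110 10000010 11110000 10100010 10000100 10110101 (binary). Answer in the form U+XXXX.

Offset 0: leading byte 0xC5 = 11000101 → 2-byte char #1 = C5 89.
Offset 2: leading byte 0xF2 = 11110010 → 4-byte char #2 = F2 B7 BF 8D.
Offset 6: leading byte 0xF4 = 11110100 → 4-byte char #3 = F4 86 B2 A4.
Offset 10: leading byte 0xDF = 11011111 → 2-byte char #4 = DF 86.
Offset 12: leading byte 0xEA = 11101010 → 3-byte char #5 = EA 89 B7.
Offset 15: leading byte 0xF4 = 11110100 → 4-byte char #6 = F4 83 81 8C.
Offset 19: leading byte 0xC6 = 11000110 → 2-byte char #7 = C6 82.
Offset 21: leading byte 0xF0 = 11110000 → 4-byte char #8 = F0 A2 84 B5.
Leading byte 0xF0 = 11110000 matches 11110xxx → 4-byte sequence.
Byte 1: 0xF0 = 11110000, payload 000 (3 bits).
Byte 2: 0xA2 = 10100010 (10xxxxxx ✓), payload 100010.
Byte 3: 0x84 = 10000100 (10xxxxxx ✓), payload 000100.
Byte 4: 0xB5 = 10110101 (10xxxxxx ✓), payload 110101.
Concatenate: 000100010000100110101 = 0x22135 (21 bits → U+22135).

U+22135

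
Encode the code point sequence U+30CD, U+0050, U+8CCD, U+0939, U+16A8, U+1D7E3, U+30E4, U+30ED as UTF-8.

U+30CD: 3-byte form → E3 83 8D.
U+0050: 1-byte form → 50.
U+8CCD: 3-byte form → E8 B3 8D.
U+0939: 3-byte form → E0 A4 B9.
U+16A8: 3-byte form → E1 9A A8.
U+1D7E3: 4-byte form → F0 9D 9F A3.
U+30E4: 3-byte form → E3 83 A4.
U+30ED: 3-byte form → E3 83 AD.
Concatenated (23 bytes): E3 83 8D 50 E8 B3 8D E0 A4 B9 E1 9A A8 F0 9D 9F A3 E3 83 A4 E3 83 AD.

E3 83 8D 50 E8 B3 8D E0 A4 B9 E1 9A A8 F0 9D 9F A3 E3 83 A4 E3 83 AD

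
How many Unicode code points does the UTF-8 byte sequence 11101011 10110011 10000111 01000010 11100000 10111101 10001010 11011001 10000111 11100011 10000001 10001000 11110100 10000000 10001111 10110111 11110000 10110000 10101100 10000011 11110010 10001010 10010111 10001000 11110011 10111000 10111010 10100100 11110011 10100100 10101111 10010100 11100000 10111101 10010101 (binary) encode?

11

Byte at offset 0: 0xEB = 11101011 → 3-byte char (#1). Advance 3.
Byte at offset 3: 0x42 = 01000010 → 1-byte char (#2). Advance 1.
Byte at offset 4: 0xE0 = 11100000 → 3-byte char (#3). Advance 3.
Byte at offset 7: 0xD9 = 11011001 → 2-byte char (#4). Advance 2.
Byte at offset 9: 0xE3 = 11100011 → 3-byte char (#5). Advance 3.
Byte at offset 12: 0xF4 = 11110100 → 4-byte char (#6). Advance 4.
Byte at offset 16: 0xF0 = 11110000 → 4-byte char (#7). Advance 4.
Byte at offset 20: 0xF2 = 11110010 → 4-byte char (#8). Advance 4.
Byte at offset 24: 0xF3 = 11110011 → 4-byte char (#9). Advance 4.
Byte at offset 28: 0xF3 = 11110011 → 4-byte char (#10). Advance 4.
Byte at offset 32: 0xE0 = 11100000 → 3-byte char (#11). Advance 3.
Reached end at offset 35 after 11 code points.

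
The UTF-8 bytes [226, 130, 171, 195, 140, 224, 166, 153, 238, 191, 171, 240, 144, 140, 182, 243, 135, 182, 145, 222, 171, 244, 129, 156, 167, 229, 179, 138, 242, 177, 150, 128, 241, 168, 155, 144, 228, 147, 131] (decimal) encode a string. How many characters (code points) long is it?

Byte at offset 0: 0xE2 = 11100010 → 3-byte char (#1). Advance 3.
Byte at offset 3: 0xC3 = 11000011 → 2-byte char (#2). Advance 2.
Byte at offset 5: 0xE0 = 11100000 → 3-byte char (#3). Advance 3.
Byte at offset 8: 0xEE = 11101110 → 3-byte char (#4). Advance 3.
Byte at offset 11: 0xF0 = 11110000 → 4-byte char (#5). Advance 4.
Byte at offset 15: 0xF3 = 11110011 → 4-byte char (#6). Advance 4.
Byte at offset 19: 0xDE = 11011110 → 2-byte char (#7). Advance 2.
Byte at offset 21: 0xF4 = 11110100 → 4-byte char (#8). Advance 4.
Byte at offset 25: 0xE5 = 11100101 → 3-byte char (#9). Advance 3.
Byte at offset 28: 0xF2 = 11110010 → 4-byte char (#10). Advance 4.
Byte at offset 32: 0xF1 = 11110001 → 4-byte char (#11). Advance 4.
Byte at offset 36: 0xE4 = 11100100 → 3-byte char (#12). Advance 3.
Reached end at offset 39 after 12 code points.

12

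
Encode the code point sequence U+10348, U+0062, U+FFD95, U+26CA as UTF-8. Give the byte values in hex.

F0 90 8D 88 62 F3 BF B6 95 E2 9B 8A

U+10348: 4-byte form → F0 90 8D 88.
U+0062: 1-byte form → 62.
U+FFD95: 4-byte form → F3 BF B6 95.
U+26CA: 3-byte form → E2 9B 8A.
Concatenated (12 bytes): F0 90 8D 88 62 F3 BF B6 95 E2 9B 8A.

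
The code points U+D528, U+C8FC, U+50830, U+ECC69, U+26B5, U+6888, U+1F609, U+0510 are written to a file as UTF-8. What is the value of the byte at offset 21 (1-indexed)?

0xF0

1-indexed offset 21 is 0-indexed offset 20.
U+D528 → 3-byte form ED 94 A8 at offsets 0–2.
U+C8FC → 3-byte form EC A3 BC at offsets 3–5.
U+50830 → 4-byte form F1 90 A0 B0 at offsets 6–9.
U+ECC69 → 4-byte form F3 AC B1 A9 at offsets 10–13.
U+26B5 → 3-byte form E2 9A B5 at offsets 14–16.
U+6888 → 3-byte form E6 A2 88 at offsets 17–19.
U+1F609 → 4-byte form F0 9F 98 89 at offsets 20–23.
Offset 20 falls in char 7's range; it's byte 1 of F0 9F 98 89 = 0xF0.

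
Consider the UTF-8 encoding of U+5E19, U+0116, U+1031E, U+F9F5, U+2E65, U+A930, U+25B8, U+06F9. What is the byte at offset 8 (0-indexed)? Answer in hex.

0x9E

U+5E19 → 3-byte form E5 B8 99 at offsets 0–2.
U+0116 → 2-byte form C4 96 at offsets 3–4.
U+1031E → 4-byte form F0 90 8C 9E at offsets 5–8.
Offset 8 falls in char 3's range; it's byte 4 of F0 90 8C 9E = 0x9E.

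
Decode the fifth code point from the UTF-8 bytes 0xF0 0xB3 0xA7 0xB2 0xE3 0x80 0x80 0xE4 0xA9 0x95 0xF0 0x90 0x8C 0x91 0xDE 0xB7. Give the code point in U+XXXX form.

U+07B7

Offset 0: leading byte 0xF0 = 11110000 → 4-byte char #1 = F0 B3 A7 B2.
Offset 4: leading byte 0xE3 = 11100011 → 3-byte char #2 = E3 80 80.
Offset 7: leading byte 0xE4 = 11100100 → 3-byte char #3 = E4 A9 95.
Offset 10: leading byte 0xF0 = 11110000 → 4-byte char #4 = F0 90 8C 91.
Offset 14: leading byte 0xDE = 11011110 → 2-byte char #5 = DE B7.
Leading byte 0xDE = 11011110 matches 110xxxxx → 2-byte sequence.
Byte 1: 0xDE = 11011110, payload 11110 (5 bits).
Byte 2: 0xB7 = 10110111 (10xxxxxx ✓), payload 110111.
Concatenate: 11110110111 = 0x7B7 (11 bits → U+07B7).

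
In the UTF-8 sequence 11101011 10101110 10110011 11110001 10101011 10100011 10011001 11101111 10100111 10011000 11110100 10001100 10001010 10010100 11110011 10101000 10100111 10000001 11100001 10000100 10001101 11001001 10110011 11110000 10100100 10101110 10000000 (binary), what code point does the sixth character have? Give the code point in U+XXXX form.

U+110D

Offset 0: leading byte 0xEB = 11101011 → 3-byte char #1 = EB AE B3.
Offset 3: leading byte 0xF1 = 11110001 → 4-byte char #2 = F1 AB A3 99.
Offset 7: leading byte 0xEF = 11101111 → 3-byte char #3 = EF A7 98.
Offset 10: leading byte 0xF4 = 11110100 → 4-byte char #4 = F4 8C 8A 94.
Offset 14: leading byte 0xF3 = 11110011 → 4-byte char #5 = F3 A8 A7 81.
Offset 18: leading byte 0xE1 = 11100001 → 3-byte char #6 = E1 84 8D.
Leading byte 0xE1 = 11100001 matches 1110xxxx → 3-byte sequence.
Byte 1: 0xE1 = 11100001, payload 0001 (4 bits).
Byte 2: 0x84 = 10000100 (10xxxxxx ✓), payload 000100.
Byte 3: 0x8D = 10001101 (10xxxxxx ✓), payload 001101.
Concatenate: 0001000100001101 = 0x110D (16 bits → U+110D).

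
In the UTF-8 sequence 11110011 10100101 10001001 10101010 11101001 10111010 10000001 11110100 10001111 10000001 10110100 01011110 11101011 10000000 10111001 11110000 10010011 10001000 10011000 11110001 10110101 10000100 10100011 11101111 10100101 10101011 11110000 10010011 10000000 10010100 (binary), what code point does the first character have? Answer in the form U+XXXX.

Offset 0: leading byte 0xF3 = 11110011 → 4-byte char #1 = F3 A5 89 AA.
Leading byte 0xF3 = 11110011 matches 11110xxx → 4-byte sequence.
Byte 1: 0xF3 = 11110011, payload 011 (3 bits).
Byte 2: 0xA5 = 10100101 (10xxxxxx ✓), payload 100101.
Byte 3: 0x89 = 10001001 (10xxxxxx ✓), payload 001001.
Byte 4: 0xAA = 10101010 (10xxxxxx ✓), payload 101010.
Concatenate: 011100101001001101010 = 0xE526A (21 bits → U+E526A).

U+E526A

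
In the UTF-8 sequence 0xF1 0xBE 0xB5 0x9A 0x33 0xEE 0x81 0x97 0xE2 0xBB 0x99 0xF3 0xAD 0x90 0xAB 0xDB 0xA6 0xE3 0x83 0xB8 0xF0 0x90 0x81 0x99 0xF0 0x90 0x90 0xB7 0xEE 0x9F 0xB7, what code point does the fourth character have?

U+2ED9

Offset 0: leading byte 0xF1 = 11110001 → 4-byte char #1 = F1 BE B5 9A.
Offset 4: leading byte 0x33 = 00110011 → 1-byte char #2 = 33.
Offset 5: leading byte 0xEE = 11101110 → 3-byte char #3 = EE 81 97.
Offset 8: leading byte 0xE2 = 11100010 → 3-byte char #4 = E2 BB 99.
Leading byte 0xE2 = 11100010 matches 1110xxxx → 3-byte sequence.
Byte 1: 0xE2 = 11100010, payload 0010 (4 bits).
Byte 2: 0xBB = 10111011 (10xxxxxx ✓), payload 111011.
Byte 3: 0x99 = 10011001 (10xxxxxx ✓), payload 011001.
Concatenate: 0010111011011001 = 0x2ED9 (16 bits → U+2ED9).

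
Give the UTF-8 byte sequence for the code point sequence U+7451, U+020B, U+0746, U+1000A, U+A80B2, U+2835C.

E7 91 91 C8 8B DD 86 F0 90 80 8A F2 A8 82 B2 F0 A8 8D 9C

U+7451: 3-byte form → E7 91 91.
U+020B: 2-byte form → C8 8B.
U+0746: 2-byte form → DD 86.
U+1000A: 4-byte form → F0 90 80 8A.
U+A80B2: 4-byte form → F2 A8 82 B2.
U+2835C: 4-byte form → F0 A8 8D 9C.
Concatenated (19 bytes): E7 91 91 C8 8B DD 86 F0 90 80 8A F2 A8 82 B2 F0 A8 8D 9C.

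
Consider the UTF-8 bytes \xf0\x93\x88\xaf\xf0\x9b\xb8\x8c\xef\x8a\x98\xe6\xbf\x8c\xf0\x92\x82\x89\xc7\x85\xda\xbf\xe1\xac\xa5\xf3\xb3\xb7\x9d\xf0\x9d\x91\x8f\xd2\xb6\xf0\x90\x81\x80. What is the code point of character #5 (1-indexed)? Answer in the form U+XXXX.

Offset 0: leading byte 0xF0 = 11110000 → 4-byte char #1 = F0 93 88 AF.
Offset 4: leading byte 0xF0 = 11110000 → 4-byte char #2 = F0 9B B8 8C.
Offset 8: leading byte 0xEF = 11101111 → 3-byte char #3 = EF 8A 98.
Offset 11: leading byte 0xE6 = 11100110 → 3-byte char #4 = E6 BF 8C.
Offset 14: leading byte 0xF0 = 11110000 → 4-byte char #5 = F0 92 82 89.
Leading byte 0xF0 = 11110000 matches 11110xxx → 4-byte sequence.
Byte 1: 0xF0 = 11110000, payload 000 (3 bits).
Byte 2: 0x92 = 10010010 (10xxxxxx ✓), payload 010010.
Byte 3: 0x82 = 10000010 (10xxxxxx ✓), payload 000010.
Byte 4: 0x89 = 10001001 (10xxxxxx ✓), payload 001001.
Concatenate: 000010010000010001001 = 0x12089 (21 bits → U+12089).

U+12089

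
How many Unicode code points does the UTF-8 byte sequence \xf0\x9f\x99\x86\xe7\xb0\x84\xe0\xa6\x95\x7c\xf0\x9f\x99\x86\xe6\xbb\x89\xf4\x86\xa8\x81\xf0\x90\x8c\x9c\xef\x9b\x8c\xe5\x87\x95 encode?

Byte at offset 0: 0xF0 = 11110000 → 4-byte char (#1). Advance 4.
Byte at offset 4: 0xE7 = 11100111 → 3-byte char (#2). Advance 3.
Byte at offset 7: 0xE0 = 11100000 → 3-byte char (#3). Advance 3.
Byte at offset 10: 0x7C = 01111100 → 1-byte char (#4). Advance 1.
Byte at offset 11: 0xF0 = 11110000 → 4-byte char (#5). Advance 4.
Byte at offset 15: 0xE6 = 11100110 → 3-byte char (#6). Advance 3.
Byte at offset 18: 0xF4 = 11110100 → 4-byte char (#7). Advance 4.
Byte at offset 22: 0xF0 = 11110000 → 4-byte char (#8). Advance 4.
Byte at offset 26: 0xEF = 11101111 → 3-byte char (#9). Advance 3.
Byte at offset 29: 0xE5 = 11100101 → 3-byte char (#10). Advance 3.
Reached end at offset 32 after 10 code points.

10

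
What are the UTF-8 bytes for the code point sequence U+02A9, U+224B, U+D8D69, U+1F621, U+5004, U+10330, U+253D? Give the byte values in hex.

U+02A9: 2-byte form → CA A9.
U+224B: 3-byte form → E2 89 8B.
U+D8D69: 4-byte form → F3 98 B5 A9.
U+1F621: 4-byte form → F0 9F 98 A1.
U+5004: 3-byte form → E5 80 84.
U+10330: 4-byte form → F0 90 8C B0.
U+253D: 3-byte form → E2 94 BD.
Concatenated (23 bytes): CA A9 E2 89 8B F3 98 B5 A9 F0 9F 98 A1 E5 80 84 F0 90 8C B0 E2 94 BD.

CA A9 E2 89 8B F3 98 B5 A9 F0 9F 98 A1 E5 80 84 F0 90 8C B0 E2 94 BD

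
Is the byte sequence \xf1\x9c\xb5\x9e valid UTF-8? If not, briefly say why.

valid

Leading byte 0xF1 = 11110001 → 4-byte form.
Continuation bytes 0x9C=10011100, 0xB5=10110101, 0x9E=10011110 all match 10xxxxxx.
Decoded value 0x5CD5E is ≥ 0x10000 (shortest form) and not a surrogate.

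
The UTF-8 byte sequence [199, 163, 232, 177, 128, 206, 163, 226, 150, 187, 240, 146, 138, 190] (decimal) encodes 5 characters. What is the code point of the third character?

Offset 0: leading byte 0xC7 = 11000111 → 2-byte char #1 = C7 A3.
Offset 2: leading byte 0xE8 = 11101000 → 3-byte char #2 = E8 B1 80.
Offset 5: leading byte 0xCE = 11001110 → 2-byte char #3 = CE A3.
Leading byte 0xCE = 11001110 matches 110xxxxx → 2-byte sequence.
Byte 1: 0xCE = 11001110, payload 01110 (5 bits).
Byte 2: 0xA3 = 10100011 (10xxxxxx ✓), payload 100011.
Concatenate: 01110100011 = 0x3A3 (11 bits → U+03A3).

U+03A3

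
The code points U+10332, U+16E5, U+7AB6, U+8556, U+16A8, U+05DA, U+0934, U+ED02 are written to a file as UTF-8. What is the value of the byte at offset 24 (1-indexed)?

1-indexed offset 24 is 0-indexed offset 23.
U+10332 → 4-byte form F0 90 8C B2 at offsets 0–3.
U+16E5 → 3-byte form E1 9B A5 at offsets 4–6.
U+7AB6 → 3-byte form E7 AA B6 at offsets 7–9.
U+8556 → 3-byte form E8 95 96 at offsets 10–12.
U+16A8 → 3-byte form E1 9A A8 at offsets 13–15.
U+05DA → 2-byte form D7 9A at offsets 16–17.
U+0934 → 3-byte form E0 A4 B4 at offsets 18–20.
U+ED02 → 3-byte form EE B4 82 at offsets 21–23.
Offset 23 falls in char 8's range; it's byte 3 of EE B4 82 = 0x82.

0x82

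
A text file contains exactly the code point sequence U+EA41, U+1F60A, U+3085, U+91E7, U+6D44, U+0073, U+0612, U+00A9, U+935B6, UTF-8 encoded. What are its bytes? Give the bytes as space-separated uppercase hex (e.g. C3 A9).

U+EA41: 3-byte form → EE A9 81.
U+1F60A: 4-byte form → F0 9F 98 8A.
U+3085: 3-byte form → E3 82 85.
U+91E7: 3-byte form → E9 87 A7.
U+6D44: 3-byte form → E6 B5 84.
U+0073: 1-byte form → 73.
U+0612: 2-byte form → D8 92.
U+00A9: 2-byte form → C2 A9.
U+935B6: 4-byte form → F2 93 96 B6.
Concatenated (25 bytes): EE A9 81 F0 9F 98 8A E3 82 85 E9 87 A7 E6 B5 84 73 D8 92 C2 A9 F2 93 96 B6.

EE A9 81 F0 9F 98 8A E3 82 85 E9 87 A7 E6 B5 84 73 D8 92 C2 A9 F2 93 96 B6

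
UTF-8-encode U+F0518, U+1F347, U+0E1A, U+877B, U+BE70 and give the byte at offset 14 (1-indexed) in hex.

1-indexed offset 14 is 0-indexed offset 13.
U+F0518 → 4-byte form F3 B0 94 98 at offsets 0–3.
U+1F347 → 4-byte form F0 9F 8D 87 at offsets 4–7.
U+0E1A → 3-byte form E0 B8 9A at offsets 8–10.
U+877B → 3-byte form E8 9D BB at offsets 11–13.
Offset 13 falls in char 4's range; it's byte 3 of E8 9D BB = 0xBB.

0xBB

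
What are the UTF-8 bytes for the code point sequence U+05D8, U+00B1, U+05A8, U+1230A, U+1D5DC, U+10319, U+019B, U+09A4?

D7 98 C2 B1 D6 A8 F0 92 8C 8A F0 9D 97 9C F0 90 8C 99 C6 9B E0 A6 A4

U+05D8: 2-byte form → D7 98.
U+00B1: 2-byte form → C2 B1.
U+05A8: 2-byte form → D6 A8.
U+1230A: 4-byte form → F0 92 8C 8A.
U+1D5DC: 4-byte form → F0 9D 97 9C.
U+10319: 4-byte form → F0 90 8C 99.
U+019B: 2-byte form → C6 9B.
U+09A4: 3-byte form → E0 A6 A4.
Concatenated (23 bytes): D7 98 C2 B1 D6 A8 F0 92 8C 8A F0 9D 97 9C F0 90 8C 99 C6 9B E0 A6 A4.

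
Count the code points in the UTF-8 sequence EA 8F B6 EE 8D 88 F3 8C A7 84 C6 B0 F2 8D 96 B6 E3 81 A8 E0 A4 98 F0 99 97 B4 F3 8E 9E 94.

9

Byte at offset 0: 0xEA = 11101010 → 3-byte char (#1). Advance 3.
Byte at offset 3: 0xEE = 11101110 → 3-byte char (#2). Advance 3.
Byte at offset 6: 0xF3 = 11110011 → 4-byte char (#3). Advance 4.
Byte at offset 10: 0xC6 = 11000110 → 2-byte char (#4). Advance 2.
Byte at offset 12: 0xF2 = 11110010 → 4-byte char (#5). Advance 4.
Byte at offset 16: 0xE3 = 11100011 → 3-byte char (#6). Advance 3.
Byte at offset 19: 0xE0 = 11100000 → 3-byte char (#7). Advance 3.
Byte at offset 22: 0xF0 = 11110000 → 4-byte char (#8). Advance 4.
Byte at offset 26: 0xF3 = 11110011 → 4-byte char (#9). Advance 4.
Reached end at offset 30 after 9 code points.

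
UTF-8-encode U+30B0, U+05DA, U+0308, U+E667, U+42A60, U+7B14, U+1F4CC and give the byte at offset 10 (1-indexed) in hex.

1-indexed offset 10 is 0-indexed offset 9.
U+30B0 → 3-byte form E3 82 B0 at offsets 0–2.
U+05DA → 2-byte form D7 9A at offsets 3–4.
U+0308 → 2-byte form CC 88 at offsets 5–6.
U+E667 → 3-byte form EE 99 A7 at offsets 7–9.
Offset 9 falls in char 4's range; it's byte 3 of EE 99 A7 = 0xA7.

0xA7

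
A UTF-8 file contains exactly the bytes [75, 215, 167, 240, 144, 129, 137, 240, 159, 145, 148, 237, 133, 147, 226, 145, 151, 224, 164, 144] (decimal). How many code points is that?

Byte at offset 0: 0x4B = 01001011 → 1-byte char (#1). Advance 1.
Byte at offset 1: 0xD7 = 11010111 → 2-byte char (#2). Advance 2.
Byte at offset 3: 0xF0 = 11110000 → 4-byte char (#3). Advance 4.
Byte at offset 7: 0xF0 = 11110000 → 4-byte char (#4). Advance 4.
Byte at offset 11: 0xED = 11101101 → 3-byte char (#5). Advance 3.
Byte at offset 14: 0xE2 = 11100010 → 3-byte char (#6). Advance 3.
Byte at offset 17: 0xE0 = 11100000 → 3-byte char (#7). Advance 3.
Reached end at offset 20 after 7 code points.

7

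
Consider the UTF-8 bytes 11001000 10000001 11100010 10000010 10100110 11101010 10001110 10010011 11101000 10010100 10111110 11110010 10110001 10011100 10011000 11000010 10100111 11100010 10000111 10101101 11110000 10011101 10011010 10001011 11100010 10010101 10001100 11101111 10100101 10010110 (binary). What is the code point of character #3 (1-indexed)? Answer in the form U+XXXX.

U+A393

Offset 0: leading byte 0xC8 = 11001000 → 2-byte char #1 = C8 81.
Offset 2: leading byte 0xE2 = 11100010 → 3-byte char #2 = E2 82 A6.
Offset 5: leading byte 0xEA = 11101010 → 3-byte char #3 = EA 8E 93.
Leading byte 0xEA = 11101010 matches 1110xxxx → 3-byte sequence.
Byte 1: 0xEA = 11101010, payload 1010 (4 bits).
Byte 2: 0x8E = 10001110 (10xxxxxx ✓), payload 001110.
Byte 3: 0x93 = 10010011 (10xxxxxx ✓), payload 010011.
Concatenate: 1010001110010011 = 0xA393 (16 bits → U+A393).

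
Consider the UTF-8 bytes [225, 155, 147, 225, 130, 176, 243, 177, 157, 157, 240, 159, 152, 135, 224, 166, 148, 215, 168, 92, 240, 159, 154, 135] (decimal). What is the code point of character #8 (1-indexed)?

U+1F687

Offset 0: leading byte 0xE1 = 11100001 → 3-byte char #1 = E1 9B 93.
Offset 3: leading byte 0xE1 = 11100001 → 3-byte char #2 = E1 82 B0.
Offset 6: leading byte 0xF3 = 11110011 → 4-byte char #3 = F3 B1 9D 9D.
Offset 10: leading byte 0xF0 = 11110000 → 4-byte char #4 = F0 9F 98 87.
Offset 14: leading byte 0xE0 = 11100000 → 3-byte char #5 = E0 A6 94.
Offset 17: leading byte 0xD7 = 11010111 → 2-byte char #6 = D7 A8.
Offset 19: leading byte 0x5C = 01011100 → 1-byte char #7 = 5C.
Offset 20: leading byte 0xF0 = 11110000 → 4-byte char #8 = F0 9F 9A 87.
Leading byte 0xF0 = 11110000 matches 11110xxx → 4-byte sequence.
Byte 1: 0xF0 = 11110000, payload 000 (3 bits).
Byte 2: 0x9F = 10011111 (10xxxxxx ✓), payload 011111.
Byte 3: 0x9A = 10011010 (10xxxxxx ✓), payload 011010.
Byte 4: 0x87 = 10000111 (10xxxxxx ✓), payload 000111.
Concatenate: 000011111011010000111 = 0x1F687 (21 bits → U+1F687).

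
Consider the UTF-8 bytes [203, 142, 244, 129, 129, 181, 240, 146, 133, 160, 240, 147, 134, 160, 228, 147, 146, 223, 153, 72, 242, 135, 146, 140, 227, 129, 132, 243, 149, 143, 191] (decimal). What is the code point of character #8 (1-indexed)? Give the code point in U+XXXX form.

U+8748C

Offset 0: leading byte 0xCB = 11001011 → 2-byte char #1 = CB 8E.
Offset 2: leading byte 0xF4 = 11110100 → 4-byte char #2 = F4 81 81 B5.
Offset 6: leading byte 0xF0 = 11110000 → 4-byte char #3 = F0 92 85 A0.
Offset 10: leading byte 0xF0 = 11110000 → 4-byte char #4 = F0 93 86 A0.
Offset 14: leading byte 0xE4 = 11100100 → 3-byte char #5 = E4 93 92.
Offset 17: leading byte 0xDF = 11011111 → 2-byte char #6 = DF 99.
Offset 19: leading byte 0x48 = 01001000 → 1-byte char #7 = 48.
Offset 20: leading byte 0xF2 = 11110010 → 4-byte char #8 = F2 87 92 8C.
Leading byte 0xF2 = 11110010 matches 11110xxx → 4-byte sequence.
Byte 1: 0xF2 = 11110010, payload 010 (3 bits).
Byte 2: 0x87 = 10000111 (10xxxxxx ✓), payload 000111.
Byte 3: 0x92 = 10010010 (10xxxxxx ✓), payload 010010.
Byte 4: 0x8C = 10001100 (10xxxxxx ✓), payload 001100.
Concatenate: 010000111010010001100 = 0x8748C (21 bits → U+8748C).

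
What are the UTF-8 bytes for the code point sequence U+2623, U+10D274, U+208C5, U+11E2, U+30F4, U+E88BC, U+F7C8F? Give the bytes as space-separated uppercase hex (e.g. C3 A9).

E2 98 A3 F4 8D 89 B4 F0 A0 A3 85 E1 87 A2 E3 83 B4 F3 A8 A2 BC F3 B7 B2 8F

U+2623: 3-byte form → E2 98 A3.
U+10D274: 4-byte form → F4 8D 89 B4.
U+208C5: 4-byte form → F0 A0 A3 85.
U+11E2: 3-byte form → E1 87 A2.
U+30F4: 3-byte form → E3 83 B4.
U+E88BC: 4-byte form → F3 A8 A2 BC.
U+F7C8F: 4-byte form → F3 B7 B2 8F.
Concatenated (25 bytes): E2 98 A3 F4 8D 89 B4 F0 A0 A3 85 E1 87 A2 E3 83 B4 F3 A8 A2 BC F3 B7 B2 8F.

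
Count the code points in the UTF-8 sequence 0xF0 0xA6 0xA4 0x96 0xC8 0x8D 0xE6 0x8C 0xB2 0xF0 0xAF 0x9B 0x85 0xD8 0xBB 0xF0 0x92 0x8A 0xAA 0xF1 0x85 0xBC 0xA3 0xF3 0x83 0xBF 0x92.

8

Byte at offset 0: 0xF0 = 11110000 → 4-byte char (#1). Advance 4.
Byte at offset 4: 0xC8 = 11001000 → 2-byte char (#2). Advance 2.
Byte at offset 6: 0xE6 = 11100110 → 3-byte char (#3). Advance 3.
Byte at offset 9: 0xF0 = 11110000 → 4-byte char (#4). Advance 4.
Byte at offset 13: 0xD8 = 11011000 → 2-byte char (#5). Advance 2.
Byte at offset 15: 0xF0 = 11110000 → 4-byte char (#6). Advance 4.
Byte at offset 19: 0xF1 = 11110001 → 4-byte char (#7). Advance 4.
Byte at offset 23: 0xF3 = 11110011 → 4-byte char (#8). Advance 4.
Reached end at offset 27 after 8 code points.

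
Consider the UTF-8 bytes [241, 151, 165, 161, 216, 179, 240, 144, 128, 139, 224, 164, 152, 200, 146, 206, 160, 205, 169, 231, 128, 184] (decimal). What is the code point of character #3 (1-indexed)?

Offset 0: leading byte 0xF1 = 11110001 → 4-byte char #1 = F1 97 A5 A1.
Offset 4: leading byte 0xD8 = 11011000 → 2-byte char #2 = D8 B3.
Offset 6: leading byte 0xF0 = 11110000 → 4-byte char #3 = F0 90 80 8B.
Leading byte 0xF0 = 11110000 matches 11110xxx → 4-byte sequence.
Byte 1: 0xF0 = 11110000, payload 000 (3 bits).
Byte 2: 0x90 = 10010000 (10xxxxxx ✓), payload 010000.
Byte 3: 0x80 = 10000000 (10xxxxxx ✓), payload 000000.
Byte 4: 0x8B = 10001011 (10xxxxxx ✓), payload 001011.
Concatenate: 000010000000000001011 = 0x1000B (21 bits → U+1000B).

U+1000B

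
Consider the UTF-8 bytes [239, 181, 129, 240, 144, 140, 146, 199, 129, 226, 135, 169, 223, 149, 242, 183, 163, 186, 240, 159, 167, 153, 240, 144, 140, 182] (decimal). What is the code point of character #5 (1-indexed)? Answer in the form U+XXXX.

Offset 0: leading byte 0xEF = 11101111 → 3-byte char #1 = EF B5 81.
Offset 3: leading byte 0xF0 = 11110000 → 4-byte char #2 = F0 90 8C 92.
Offset 7: leading byte 0xC7 = 11000111 → 2-byte char #3 = C7 81.
Offset 9: leading byte 0xE2 = 11100010 → 3-byte char #4 = E2 87 A9.
Offset 12: leading byte 0xDF = 11011111 → 2-byte char #5 = DF 95.
Leading byte 0xDF = 11011111 matches 110xxxxx → 2-byte sequence.
Byte 1: 0xDF = 11011111, payload 11111 (5 bits).
Byte 2: 0x95 = 10010101 (10xxxxxx ✓), payload 010101.
Concatenate: 11111010101 = 0x7D5 (11 bits → U+07D5).

U+07D5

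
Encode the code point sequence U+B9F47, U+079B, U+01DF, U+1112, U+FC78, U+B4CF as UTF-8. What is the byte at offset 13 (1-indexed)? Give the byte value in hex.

0xB1

1-indexed offset 13 is 0-indexed offset 12.
U+B9F47 → 4-byte form F2 B9 BD 87 at offsets 0–3.
U+079B → 2-byte form DE 9B at offsets 4–5.
U+01DF → 2-byte form C7 9F at offsets 6–7.
U+1112 → 3-byte form E1 84 92 at offsets 8–10.
U+FC78 → 3-byte form EF B1 B8 at offsets 11–13.
Offset 12 falls in char 5's range; it's byte 2 of EF B1 B8 = 0xB1.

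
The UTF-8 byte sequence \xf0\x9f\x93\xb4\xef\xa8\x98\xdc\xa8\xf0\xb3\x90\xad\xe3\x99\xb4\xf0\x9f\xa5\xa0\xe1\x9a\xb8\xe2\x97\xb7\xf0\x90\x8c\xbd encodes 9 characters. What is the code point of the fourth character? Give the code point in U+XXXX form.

Offset 0: leading byte 0xF0 = 11110000 → 4-byte char #1 = F0 9F 93 B4.
Offset 4: leading byte 0xEF = 11101111 → 3-byte char #2 = EF A8 98.
Offset 7: leading byte 0xDC = 11011100 → 2-byte char #3 = DC A8.
Offset 9: leading byte 0xF0 = 11110000 → 4-byte char #4 = F0 B3 90 AD.
Leading byte 0xF0 = 11110000 matches 11110xxx → 4-byte sequence.
Byte 1: 0xF0 = 11110000, payload 000 (3 bits).
Byte 2: 0xB3 = 10110011 (10xxxxxx ✓), payload 110011.
Byte 3: 0x90 = 10010000 (10xxxxxx ✓), payload 010000.
Byte 4: 0xAD = 10101101 (10xxxxxx ✓), payload 101101.
Concatenate: 000110011010000101101 = 0x3342D (21 bits → U+3342D).

U+3342D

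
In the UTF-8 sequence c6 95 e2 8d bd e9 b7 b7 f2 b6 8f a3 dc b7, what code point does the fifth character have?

Offset 0: leading byte 0xC6 = 11000110 → 2-byte char #1 = C6 95.
Offset 2: leading byte 0xE2 = 11100010 → 3-byte char #2 = E2 8D BD.
Offset 5: leading byte 0xE9 = 11101001 → 3-byte char #3 = E9 B7 B7.
Offset 8: leading byte 0xF2 = 11110010 → 4-byte char #4 = F2 B6 8F A3.
Offset 12: leading byte 0xDC = 11011100 → 2-byte char #5 = DC B7.
Leading byte 0xDC = 11011100 matches 110xxxxx → 2-byte sequence.
Byte 1: 0xDC = 11011100, payload 11100 (5 bits).
Byte 2: 0xB7 = 10110111 (10xxxxxx ✓), payload 110111.
Concatenate: 11100110111 = 0x737 (11 bits → U+0737).

U+0737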